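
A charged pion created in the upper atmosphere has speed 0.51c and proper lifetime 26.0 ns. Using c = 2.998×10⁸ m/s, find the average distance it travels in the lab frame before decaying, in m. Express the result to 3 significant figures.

4.62 m

With β = 0.51, γ = 1/√(1 − 0.51²) = 1/√0.7399 = 1.1626.
Lab-frame lifetime: Δt = γτ = 1.1626 × 26.0 ns = 30.228 ns.
Distance: d = vΔt = 0.51 × 2.998×10⁸ m/s × 3.0228×10^-8 s = 4.62 m.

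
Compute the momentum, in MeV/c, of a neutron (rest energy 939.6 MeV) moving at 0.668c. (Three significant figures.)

843 MeV/c

With β = 0.668, γ = 1/√(1 − 0.668²) = 1/√0.553776 = 1.3438.
Momentum: p = γβ·mc = 1.3438 × 0.668 × 939.6 MeV/c = 843 MeV/c.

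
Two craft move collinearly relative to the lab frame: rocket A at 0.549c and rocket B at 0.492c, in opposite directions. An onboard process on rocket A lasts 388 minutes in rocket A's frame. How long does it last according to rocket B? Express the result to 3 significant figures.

677 minutes

The velocity of rocket A relative to rocket B is (0.549 + 0.492)c / (1 + 0.549×0.492) = 0.81962c; relative speed 0.81962c.
γ for this relative speed: γ = 1/√(1 − 0.671777) = 1.7455.
The clock on rocket A records proper time, so rocket B measures Δt = γΔτ = 1.7455 × 388 = 677 minutes.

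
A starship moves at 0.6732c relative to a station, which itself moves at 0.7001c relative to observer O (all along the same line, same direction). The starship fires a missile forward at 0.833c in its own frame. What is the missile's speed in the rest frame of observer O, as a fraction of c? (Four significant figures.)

Compose velocities in two stages. Stage 1 (into S'): u₁ = (0.833+0.6732)/(1+0.833×0.6732) = 0.96503.
Stage 2 (into S): u = (0.96503+0.7001)/(1+0.96503×0.7001) = 0.99374, so the speed is 0.9937c.

0.9937c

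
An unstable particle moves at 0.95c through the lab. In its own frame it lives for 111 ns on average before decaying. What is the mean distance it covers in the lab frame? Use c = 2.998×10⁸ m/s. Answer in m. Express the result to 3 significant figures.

101 m

With β = 0.95, γ = 1/√(1 − 0.95²) = 1/√0.0975 = 3.2026.
Lab-frame lifetime: Δt = γτ = 3.2026 × 111 ns = 355.49 ns.
Distance: d = vΔt = 0.95 × 2.998×10⁸ m/s × 3.5549×10^-7 s = 101 m.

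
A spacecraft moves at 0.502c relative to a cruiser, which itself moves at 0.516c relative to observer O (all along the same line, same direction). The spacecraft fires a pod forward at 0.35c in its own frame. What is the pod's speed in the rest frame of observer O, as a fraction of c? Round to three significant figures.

0.903c

First combine the pod and spacecraft (S''→S'): u₁ = (0.35 + 0.502)/(1 + 0.35×0.502) = 0.852/1.1757 = 0.72467.
Then combine with the cruiser (S'→S): u = (0.72467 + 0.516)/(1 + 0.72467×0.516) = 1.24067/1.37392972 = 0.90301.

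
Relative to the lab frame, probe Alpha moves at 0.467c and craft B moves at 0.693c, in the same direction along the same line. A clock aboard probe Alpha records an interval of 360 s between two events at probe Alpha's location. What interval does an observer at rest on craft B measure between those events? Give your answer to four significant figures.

Transform probe Alpha's velocity into craft B's frame: (0.467 − 0.693)/(1 − 0.467·0.693) = −0.226/0.676369, so the relative speed is 0.33414c.
At |u| = 0.33414c, γ = (1 − 0.11165)^(−1/2) = 1.061.
Probe Alpha's interval is proper; time dilation gives Δt_B = γΔτ = 1.061 × 360 s = 382.0 s.

382.0 s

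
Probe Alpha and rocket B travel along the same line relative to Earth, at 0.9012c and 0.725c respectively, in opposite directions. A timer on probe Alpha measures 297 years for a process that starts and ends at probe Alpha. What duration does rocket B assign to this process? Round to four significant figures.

The velocity of probe Alpha relative to rocket B is (0.9012 + 0.725)c / (1 + 0.9012×0.725) = 0.98357c; relative speed 0.98357c.
γ for this relative speed: γ = 1/√(1 − 0.96741) = 5.5393.
The clock on probe Alpha records proper time, so rocket B measures Δt = γΔτ = 5.5393 × 297 = 1645 years.

1645 years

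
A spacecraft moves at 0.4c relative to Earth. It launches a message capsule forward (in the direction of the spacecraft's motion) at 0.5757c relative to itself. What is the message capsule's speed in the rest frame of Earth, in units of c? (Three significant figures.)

In units of c, u = (u' + v)/(1 + u'v) with u' = 0.5757 and v = 0.4.
Numerator: 0.5757 + 0.4 = 0.9757. Denominator: 1 + (0.5757)(0.4) = 1.23028.
u = 0.9757/1.23028 = 0.79307, so the speed is 0.793c.

0.793c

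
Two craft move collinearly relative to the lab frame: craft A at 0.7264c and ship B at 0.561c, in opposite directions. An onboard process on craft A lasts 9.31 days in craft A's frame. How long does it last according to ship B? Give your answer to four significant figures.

Transform craft A's velocity into ship B's frame: (0.7264 + 0.561)/(1 + 0.7264·0.561) = 1.2874/1.4075104, so the relative speed is 0.91466c.
γ for this relative speed: γ = 1/√(1 − 0.836603) = 2.4739.
Craft A's interval is proper; time dilation gives Δt_B = γΔτ = 2.4739 × 9.31 days = 23.03 days.

23.03 days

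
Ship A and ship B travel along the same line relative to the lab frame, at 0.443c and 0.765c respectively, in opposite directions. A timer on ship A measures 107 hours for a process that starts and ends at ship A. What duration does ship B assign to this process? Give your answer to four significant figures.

248.1 hours

Transform ship A's velocity into ship B's frame: (0.443 + 0.765)/(1 + 0.443·0.765) = 1.208/1.338895, so the relative speed is 0.90224c.
γ for this relative speed: γ = 1/√(1 − 0.814037) = 2.3189.
Ship A's interval is proper; time dilation gives Δt_B = γΔτ = 2.3189 × 107 hours = 248.1 hours.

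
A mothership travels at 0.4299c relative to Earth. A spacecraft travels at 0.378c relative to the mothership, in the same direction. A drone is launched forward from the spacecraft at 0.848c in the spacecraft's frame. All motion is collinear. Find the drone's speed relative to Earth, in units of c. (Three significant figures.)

0.971c

First combine the drone and spacecraft (S''→S'): u₁ = (0.848 + 0.378)/(1 + 0.848×0.378) = 1.226/1.320544 = 0.92841.
Then combine with the mothership (S'→S): u = (0.92841 + 0.4299)/(1 + 0.92841×0.4299) = 1.35831/1.399123459 = 0.97083.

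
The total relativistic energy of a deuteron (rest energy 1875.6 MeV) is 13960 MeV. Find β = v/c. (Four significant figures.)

γ = E/(mc²) = 13960/1875.6 = 7.443.
β = √(1 − 1/γ²) = √(1 − 0.0180511) = √0.9819489 = 0.9909.

0.9909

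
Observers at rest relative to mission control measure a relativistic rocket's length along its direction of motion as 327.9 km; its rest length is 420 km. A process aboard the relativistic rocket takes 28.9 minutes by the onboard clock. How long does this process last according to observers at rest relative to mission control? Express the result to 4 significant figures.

From L = L₀/γ: γ = 420/327.9 = 1.28088.
The same γ dilates the second interval: 1.28088 × 28.9 minutes = 37.02 minutes.

37.02 minutes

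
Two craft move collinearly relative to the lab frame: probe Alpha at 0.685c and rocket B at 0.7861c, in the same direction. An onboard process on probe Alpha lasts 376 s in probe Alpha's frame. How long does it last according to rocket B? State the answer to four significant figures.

385.4 s

Speed of probe Alpha in rocket B's frame: u = (v_A − v_B)/(1 − v_A v_B/c²) = (0.685 − 0.7861)/(1 − 0.685×0.7861) = −0.1011/0.4615215 = −0.21906; |u| = 0.21906c.
γ for this relative speed: γ = 1/√(1 − 0.0479873) = 1.0249.
The clock on probe Alpha records proper time, so rocket B measures Δt = γΔτ = 1.0249 × 376 = 385.4 s.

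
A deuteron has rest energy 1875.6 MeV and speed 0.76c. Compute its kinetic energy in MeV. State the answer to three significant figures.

1010 MeV

With β = 0.76, γ = 1/√(1 − 0.76²) = 1/√0.4224 = 1.53864.
Kinetic energy: K = (γ − 1)mc² = (1.53864 − 1) × 1875.6 MeV = 0.53864 × 1875.6 = 1010 MeV.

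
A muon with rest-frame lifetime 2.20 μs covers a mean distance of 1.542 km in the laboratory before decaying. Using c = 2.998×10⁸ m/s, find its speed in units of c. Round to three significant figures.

0.919c

Let x = d/(cτ) = 1542 m / (2.998×10⁸ m/s × 2.200×10^-6 s) = 2.3379. Since d = βγcτ, x = βγ = β/√(1−β²).
Solving: β² = x²/(1+x²) = 5.46578/6.46578 = 0.84534, so β = 0.919.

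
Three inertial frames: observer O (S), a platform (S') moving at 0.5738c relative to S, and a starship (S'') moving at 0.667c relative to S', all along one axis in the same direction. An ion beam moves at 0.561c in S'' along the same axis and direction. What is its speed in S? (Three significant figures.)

First combine the ion beam and starship (S''→S'): u₁ = (0.561 + 0.667)/(1 + 0.561×0.667) = 1.228/1.374187 = 0.89362.
Then combine with the platform (S'→S): u = (0.89362 + 0.5738)/(1 + 0.89362×0.5738) = 1.46742/1.512759156 = 0.97003.

0.970c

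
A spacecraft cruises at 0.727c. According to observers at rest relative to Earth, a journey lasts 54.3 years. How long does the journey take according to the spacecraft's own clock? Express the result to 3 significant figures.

37.3 years

Lorentz factor: γ = (1 − 0.528529)^(−1/2) = 1.4564.
The spacecraft's clock runs slow as seen from Earth, so Δτ = Δt/γ = 54.3/1.4564 = 37.3 years.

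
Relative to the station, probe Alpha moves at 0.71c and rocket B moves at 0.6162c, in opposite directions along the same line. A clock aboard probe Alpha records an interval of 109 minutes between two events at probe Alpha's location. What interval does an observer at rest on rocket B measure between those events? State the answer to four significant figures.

282.5 minutes

The velocity of probe Alpha relative to rocket B is (0.71 + 0.6162)c / (1 + 0.71×0.6162) = 0.92257c; relative speed 0.92257c.
At |u| = 0.92257c, γ = (1 − 0.851135)^(−1/2) = 2.5918.
The clock on probe Alpha records proper time, so rocket B measures Δt = γΔτ = 2.5918 × 109 = 282.5 minutes.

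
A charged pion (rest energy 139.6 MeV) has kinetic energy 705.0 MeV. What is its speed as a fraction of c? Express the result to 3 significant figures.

0.986c

K = (γ−1)mc², so γ = 1 + 705.0/139.6 = 6.0501.
Then v/c = √(1 − γ⁻²) = √(1 − 0.0273196) = √0.9726804 = 0.986.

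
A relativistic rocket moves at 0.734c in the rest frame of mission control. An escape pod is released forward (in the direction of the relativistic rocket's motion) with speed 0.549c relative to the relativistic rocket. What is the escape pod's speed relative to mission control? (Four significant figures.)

0.9145c

Relativistic velocity addition: u = (u' + v)/(1 + u'v/c²), with u' = 0.549c and v = 0.734c.
Numerator: 0.549 + 0.734 = 1.283. Denominator: 1 + (0.549)(0.734) = 1.402966.
u = 1.283/1.402966 = 0.91449, so the speed is 0.9145c.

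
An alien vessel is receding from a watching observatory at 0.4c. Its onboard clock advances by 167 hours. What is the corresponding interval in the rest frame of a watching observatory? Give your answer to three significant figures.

γ = 1/√(1 − β²) = 1/√(1 − 0.16) = 1/√0.84 = 1/0.916515 = 1.0911.
Time dilation: Δt = γ·Δτ = 1.0911 × 167 = 182 hours.

182 hours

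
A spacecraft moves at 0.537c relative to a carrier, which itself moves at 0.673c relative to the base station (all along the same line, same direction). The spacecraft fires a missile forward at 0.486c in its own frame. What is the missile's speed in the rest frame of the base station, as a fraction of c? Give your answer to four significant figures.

First combine the missile and spacecraft (S''→S'): u₁ = (0.486 + 0.537)/(1 + 0.486×0.537) = 1.023/1.260982 = 0.81127.
Then combine with the carrier (S'→S): u = (0.81127 + 0.673)/(1 + 0.81127×0.673) = 1.48427/1.54598471 = 0.96008.

0.9601c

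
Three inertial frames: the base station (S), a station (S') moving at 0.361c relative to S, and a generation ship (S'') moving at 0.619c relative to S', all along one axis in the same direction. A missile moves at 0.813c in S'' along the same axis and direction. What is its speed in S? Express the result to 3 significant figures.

First combine the missile and generation ship (S''→S'): u₁ = (0.813 + 0.619)/(1 + 0.813×0.619) = 1.432/1.503247 = 0.9526.
Then combine with the station (S'→S): u = (0.9526 + 0.361)/(1 + 0.9526×0.361) = 1.3136/1.3438886 = 0.97746.

0.977c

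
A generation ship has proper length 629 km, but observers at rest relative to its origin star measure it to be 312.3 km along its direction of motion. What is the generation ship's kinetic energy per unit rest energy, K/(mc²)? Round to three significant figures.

From L = L₀/γ: γ = 629/312.3 = 2.01409.
K/(mc²) = γ − 1 = 2.01409 − 1 = 1.01.

1.01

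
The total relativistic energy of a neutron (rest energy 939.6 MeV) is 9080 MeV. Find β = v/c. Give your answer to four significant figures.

0.9946

Total energy E = γmc² gives γ = 9080/939.6 = 9.6637.
Hence β = √(1 − 1/γ²) = √(1 − 0.0107081) = √0.9892919 = 0.9946.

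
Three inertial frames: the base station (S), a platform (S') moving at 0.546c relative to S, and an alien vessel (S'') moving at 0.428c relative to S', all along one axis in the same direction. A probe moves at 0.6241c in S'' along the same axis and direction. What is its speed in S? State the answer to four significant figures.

0.9470c

Apply u = (u'+v)/(1+u'v) twice. Probe in the platform frame: (0.6241+0.428)/(1+0.6241·0.428) = 1.0521/1.2671148 = 0.83031c.
That velocity, transformed to the rest frame of the base station: (0.83031+0.546)/(1+0.83031·0.546) = 1.37631/1.45334926 = 0.94699c.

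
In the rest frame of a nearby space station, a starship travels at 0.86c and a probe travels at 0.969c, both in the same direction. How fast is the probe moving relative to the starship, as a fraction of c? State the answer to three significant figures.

Transform to the starship's frame: u' = (u − v)/(1 − uv/c²).
u' = (0.969 − 0.86)/(1 − 0.969×0.86) = 0.109/0.16666 = 0.65403.
Speed in the starship's frame: 0.654c (in the same direction).

0.654c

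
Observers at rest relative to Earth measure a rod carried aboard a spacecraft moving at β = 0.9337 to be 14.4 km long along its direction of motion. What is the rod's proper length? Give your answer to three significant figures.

40.2 km

γ = 1/√(1 − β²) = 1/√(1 − 0.87179569) = 1/√0.12820431 = 1/0.358056 = 2.7929.
Proper length: L₀ = γ·L = 2.7929 × 14.4 = 40.2 km.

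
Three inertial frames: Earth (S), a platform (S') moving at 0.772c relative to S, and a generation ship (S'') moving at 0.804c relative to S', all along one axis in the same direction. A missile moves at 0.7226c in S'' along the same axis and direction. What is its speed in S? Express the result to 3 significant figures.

Apply u = (u'+v)/(1+u'v) twice. Missile in the platform frame: (0.7226+0.804)/(1+0.7226·0.804) = 1.5266/1.5809704 = 0.96561c.
That velocity, transformed to the rest frame of Earth: (0.96561+0.772)/(1+0.96561·0.772) = 1.73761/1.74545092 = 0.99551c.

0.996c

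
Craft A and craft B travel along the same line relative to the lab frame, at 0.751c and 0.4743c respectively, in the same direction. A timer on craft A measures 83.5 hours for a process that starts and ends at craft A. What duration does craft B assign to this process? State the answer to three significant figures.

Transform craft A's velocity into craft B's frame: (0.751 − 0.4743)/(1 − 0.751·0.4743) = 0.2767/0.6438007, so the relative speed is 0.42979c.
At |u| = 0.42979c, γ = (1 − 0.184719)^(−1/2) = 1.1075.
Craft A's interval is proper; time dilation gives Δt_B = γΔτ = 1.1075 × 83.5 hours = 92.5 hours.

92.5 hours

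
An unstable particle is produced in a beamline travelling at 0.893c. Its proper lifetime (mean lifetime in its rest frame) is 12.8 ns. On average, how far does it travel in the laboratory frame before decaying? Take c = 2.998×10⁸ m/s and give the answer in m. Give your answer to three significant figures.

7.61 m

Lorentz factor: γ = (1 − 0.797449)^(−1/2) = 2.2219.
Lab-frame lifetime: Δt = γτ = 2.2219 × 12.8 ns = 28.44 ns.
Distance: d = vΔt = 0.893 × 2.998×10⁸ m/s × 2.8440×10^-8 s = 7.61 m.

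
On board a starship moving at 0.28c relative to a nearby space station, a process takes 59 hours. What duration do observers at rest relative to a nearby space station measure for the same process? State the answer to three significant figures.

Lorentz factor: γ = (1 − 0.0784)^(−1/2) = 1.0417.
Time dilation: Δt = γ·Δτ = 1.0417 × 59 = 61.5 hours.

61.5 hours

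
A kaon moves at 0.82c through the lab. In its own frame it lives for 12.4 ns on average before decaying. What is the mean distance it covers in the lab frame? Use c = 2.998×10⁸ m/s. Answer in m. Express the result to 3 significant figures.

γ = 1/√(1 − β²) = 1/√(1 − 0.6724) = 1/√0.3276 = 1/0.572364 = 1.7471.
Lab-frame lifetime: Δt = γτ = 1.7471 × 12.4 ns = 21.664 ns.
Distance: d = vΔt = 0.82 × 2.998×10⁸ m/s × 2.1664×10^-8 s = 5.33 m.

5.33 m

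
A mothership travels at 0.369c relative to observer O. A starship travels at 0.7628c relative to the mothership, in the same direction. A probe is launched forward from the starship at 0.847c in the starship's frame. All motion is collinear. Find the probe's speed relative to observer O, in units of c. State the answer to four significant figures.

Compose velocities in two stages. Stage 1 (into S'): u₁ = (0.847+0.7628)/(1+0.847×0.7628) = 0.97795.
Stage 2 (into S): u = (0.97795+0.369)/(1+0.97795×0.369) = 0.98978, so the speed is 0.9898c.

0.9898c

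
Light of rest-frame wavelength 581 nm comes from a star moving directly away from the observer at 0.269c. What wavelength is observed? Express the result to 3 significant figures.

766 nm

Relativistic Doppler for wavelength: λ_obs = λ_src · √((1+β)/(1−β)).
With β = 0.269: factor = √(1.269/0.731) = 1.3176.
λ_obs = 581 × 1.3176 = 766 nm.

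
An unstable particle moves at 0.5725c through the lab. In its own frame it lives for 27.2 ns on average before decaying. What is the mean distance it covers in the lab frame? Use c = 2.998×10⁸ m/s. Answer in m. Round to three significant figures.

With β = 0.5725, γ = 1/√(1 − 0.5725²) = 1/√0.67224375 = 1.2197.
Lab-frame lifetime: Δt = γτ = 1.2197 × 27.2 ns = 33.176 ns.
Distance: d = vΔt = 0.5725 × 2.998×10⁸ m/s × 3.3176×10^-8 s = 5.69 m.

5.69 m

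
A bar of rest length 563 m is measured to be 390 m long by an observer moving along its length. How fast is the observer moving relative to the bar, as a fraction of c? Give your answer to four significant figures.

0.7212c

Length contraction gives γ = L₀/L = 563/390 = 1.4436.
β = √(1 − 1/γ²) = √0.520149 = 0.7212.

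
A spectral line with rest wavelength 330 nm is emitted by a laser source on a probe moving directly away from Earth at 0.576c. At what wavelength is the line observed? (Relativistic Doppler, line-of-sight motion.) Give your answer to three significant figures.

Relativistic Doppler for wavelength: λ_obs = λ_src · √((1+β)/(1−β)).
With β = 0.576: factor = √(1.576/0.424) = 1.9279.
λ_obs = 330 × 1.9279 = 636 nm.

636 nm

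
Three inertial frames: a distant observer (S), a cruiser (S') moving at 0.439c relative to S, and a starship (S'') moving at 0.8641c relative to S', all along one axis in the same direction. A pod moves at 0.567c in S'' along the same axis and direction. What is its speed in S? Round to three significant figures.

Apply u = (u'+v)/(1+u'v) twice. Pod in the cruiser frame: (0.567+0.8641)/(1+0.567·0.8641) = 1.4311/1.4899447 = 0.96051c.
That velocity, transformed to the rest frame of a distant observer: (0.96051+0.439)/(1+0.96051·0.439) = 1.39951/1.42166389 = 0.98442c.

0.984c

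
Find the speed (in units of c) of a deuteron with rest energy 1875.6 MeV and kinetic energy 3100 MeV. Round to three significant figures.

γ = 1 + K/(mc²) = 1 + 3100/1875.6 = 2.6528.
β = √(1 − 1/γ²) = √(1 − 0.142099) = √0.857901 = 0.926.

0.926c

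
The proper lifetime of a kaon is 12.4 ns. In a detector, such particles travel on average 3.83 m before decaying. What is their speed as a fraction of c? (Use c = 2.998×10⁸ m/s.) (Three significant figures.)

0.718c

Lab distance = (lab lifetime)·v = γτ·βc, so βγ = d/(cτ) = 3.830/(2.998×10⁸ × 1.240×10^-8) = 1.0303.
With βγ = 1.0303: γ² = 1 + (βγ)² = 2.06152, and β = (βγ)/γ = 1.0303/1.4358 = 0.718.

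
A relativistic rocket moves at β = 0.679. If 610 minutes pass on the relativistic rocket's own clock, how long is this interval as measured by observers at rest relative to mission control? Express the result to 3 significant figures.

831 minutes

γ = 1/√(1 − β²) = 1/√(1 − 0.461041) = 1/√0.538959 = 1/0.734138 = 1.3621.
Time dilation: Δt = γ·Δτ = 1.3621 × 610 = 831 minutes.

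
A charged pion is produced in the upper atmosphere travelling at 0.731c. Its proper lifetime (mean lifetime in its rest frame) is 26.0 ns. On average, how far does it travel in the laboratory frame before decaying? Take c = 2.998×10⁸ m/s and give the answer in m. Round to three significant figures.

γ = 1/√(1 − β²) = 1/√(1 − 0.534361) = 1/√0.465639 = 1/0.682377 = 1.4655.
Lab-frame lifetime: Δt = γτ = 1.4655 × 26.0 ns = 38.103 ns.
Distance: d = vΔt = 0.731 × 2.998×10⁸ m/s × 3.8103×10^-8 s = 8.35 m.

8.35 m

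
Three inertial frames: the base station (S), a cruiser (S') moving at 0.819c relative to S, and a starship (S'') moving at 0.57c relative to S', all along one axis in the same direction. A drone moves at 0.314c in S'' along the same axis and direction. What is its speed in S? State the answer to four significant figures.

Apply u = (u'+v)/(1+u'v) twice. Drone in the cruiser frame: (0.314+0.57)/(1+0.314·0.57) = 0.884/1.17898 = 0.7498c.
That velocity, transformed to the rest frame of the base station: (0.7498+0.819)/(1+0.7498·0.819) = 1.5688/1.6140862 = 0.97194c.

0.9719c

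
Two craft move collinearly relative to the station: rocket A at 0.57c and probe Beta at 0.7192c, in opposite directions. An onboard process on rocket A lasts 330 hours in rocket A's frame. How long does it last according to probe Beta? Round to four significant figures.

Speed of rocket A in probe Beta's frame: u = (v_A + v_B)/(1 + v_A v_B/c²) = (0.57 + 0.7192)/(1 + 0.57×0.7192) = 1.2892/1.409944 = 0.91436; |u| = 0.91436c.
γ for this relative speed: γ = 1/√(1 − 0.836054) = 2.4697.
The clock on rocket A records proper time, so probe Beta measures Δt = γΔτ = 2.4697 × 330 = 815.0 hours.

815.0 hours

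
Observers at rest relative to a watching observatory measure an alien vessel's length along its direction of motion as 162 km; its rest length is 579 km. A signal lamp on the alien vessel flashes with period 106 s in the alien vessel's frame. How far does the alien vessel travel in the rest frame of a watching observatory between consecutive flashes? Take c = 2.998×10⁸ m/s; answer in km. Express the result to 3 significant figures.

1.09×10^8 km

Length contraction gives γ = L₀/L = 579/162 = 3.57407.
β = √(1 − 1/γ²) = 0.96006. Lab-frame period = γτ = 3.57407×106 s = 378.85 s. Distance = βc × γτ = 0.96006 × 2.998×10⁸ m/s × 378.85 s = 1.0904×10^11 m = 1.09×10^8 km.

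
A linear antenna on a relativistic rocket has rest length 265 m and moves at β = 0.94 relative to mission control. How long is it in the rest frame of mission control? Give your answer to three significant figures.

90.4 m

With β = 0.94, γ = 1/√(1 − 0.94²) = 1/√0.1164 = 2.9311.
Length contraction: L = L₀/γ = 265/2.9311 = 90.4 m.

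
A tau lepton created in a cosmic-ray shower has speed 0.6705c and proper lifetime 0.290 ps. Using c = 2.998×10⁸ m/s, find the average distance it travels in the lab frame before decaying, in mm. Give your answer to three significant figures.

0.0786 mm

With β = 0.6705, γ = 1/√(1 − 0.6705²) = 1/√0.55042975 = 1.3479.
Lab-frame lifetime: Δt = γτ = 1.3479 × 0.290 ps = 0.39089 ps.
Distance: d = vΔt = 0.6705 × 2.998×10⁸ m/s × 3.9089×10^-13 s = 7.86×10^-5 m = 0.0786 mm.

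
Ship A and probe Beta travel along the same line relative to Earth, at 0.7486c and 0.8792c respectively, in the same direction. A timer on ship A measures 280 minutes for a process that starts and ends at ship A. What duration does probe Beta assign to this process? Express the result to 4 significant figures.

303.0 minutes

Speed of ship A in probe Beta's frame: u = (v_A − v_B)/(1 − v_A v_B/c²) = (0.7486 − 0.8792)/(1 − 0.7486×0.8792) = −0.1306/0.34183088 = −0.38206; |u| = 0.38206c.
γ for this relative speed: γ = 1/√(1 − 0.14597) = 1.0821.
Ship A's interval is proper; time dilation gives Δt_B = γΔτ = 1.0821 × 280 minutes = 303.0 minutes.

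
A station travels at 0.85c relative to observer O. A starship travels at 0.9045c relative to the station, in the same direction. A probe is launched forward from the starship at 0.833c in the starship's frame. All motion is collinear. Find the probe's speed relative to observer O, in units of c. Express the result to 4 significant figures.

Compose velocities in two stages. Stage 1 (into S'): u₁ = (0.833+0.9045)/(1+0.833×0.9045) = 0.9909.
Stage 2 (into S): u = (0.9909+0.85)/(1+0.9909×0.85) = 0.99926, so the speed is 0.9993c.

0.9993c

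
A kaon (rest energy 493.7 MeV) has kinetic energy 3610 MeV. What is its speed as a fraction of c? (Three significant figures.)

K = (γ−1)mc², so γ = 1 + 3610/493.7 = 8.3121.
Then v/c = √(1 − γ⁻²) = √(1 − 0.0144737) = √0.9855263 = 0.993.

0.993c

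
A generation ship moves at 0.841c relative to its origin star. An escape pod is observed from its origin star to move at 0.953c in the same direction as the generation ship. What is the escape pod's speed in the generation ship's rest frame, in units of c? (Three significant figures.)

0.564c

Transform to the generation ship's frame: u' = (u − v)/(1 − uv/c²).
u' = (0.953 − 0.841)/(1 − 0.953×0.841) = 0.112/0.198527 = 0.56416.
Speed in the generation ship's frame: 0.564c (in the same direction).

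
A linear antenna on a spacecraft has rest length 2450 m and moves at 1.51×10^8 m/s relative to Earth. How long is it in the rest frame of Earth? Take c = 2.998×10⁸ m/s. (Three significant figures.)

β = v/c = (1.51×10^8 m/s)/(2.998×10⁸ m/s) = 0.503669.
γ = 1/√(1 − β²) = 1/√(1 − 0.2536825) = 1/√0.7463175 = 1/0.863897 = 1.1575.
Along the direction of motion the measured length is L₀/γ = 2450/1.1575 = 2120 m.

2120 m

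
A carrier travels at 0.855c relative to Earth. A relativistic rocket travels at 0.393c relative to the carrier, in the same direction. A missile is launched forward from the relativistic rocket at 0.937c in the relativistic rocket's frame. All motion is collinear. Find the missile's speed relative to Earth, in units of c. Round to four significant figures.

Compose velocities in two stages. Stage 1 (into S'): u₁ = (0.937+0.393)/(1+0.937×0.393) = 0.97205.
Stage 2 (into S): u = (0.97205+0.855)/(1+0.97205×0.855) = 0.99779, so the speed is 0.9978c.

0.9978c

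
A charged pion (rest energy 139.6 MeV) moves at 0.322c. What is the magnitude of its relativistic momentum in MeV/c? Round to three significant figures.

47.5 MeV/c

With β = 0.322, γ = 1/√(1 − 0.322²) = 1/√0.896316 = 1.0563.
Momentum: p = γβ·mc = 1.0563 × 0.322 × 139.6 MeV/c = 47.5 MeV/c.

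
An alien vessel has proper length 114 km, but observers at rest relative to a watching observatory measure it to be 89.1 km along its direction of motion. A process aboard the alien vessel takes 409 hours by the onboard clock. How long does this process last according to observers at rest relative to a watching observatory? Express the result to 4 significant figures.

Length contraction gives γ = L₀/L = 114/89.1 = 1.27946.
The same γ dilates the second interval: 1.27946 × 409 hours = 523.3 hours.

523.3 hours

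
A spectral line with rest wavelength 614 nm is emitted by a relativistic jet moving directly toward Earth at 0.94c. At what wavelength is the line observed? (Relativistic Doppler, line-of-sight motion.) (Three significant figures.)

Relativistic Doppler for wavelength: λ_obs = λ_src · √((1−β)/(1+β)).
With β = 0.94: factor = √(0.06/1.94) = 0.17586.
λ_obs = 614 × 0.17586 = 108 nm.

108 nm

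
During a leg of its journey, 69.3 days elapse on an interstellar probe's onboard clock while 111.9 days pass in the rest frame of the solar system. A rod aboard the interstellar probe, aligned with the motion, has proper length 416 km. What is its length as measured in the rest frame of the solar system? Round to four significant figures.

The time-dilation ratio gives γ = 111.9/69.3 = 1.61472.
The rod contracts by the same γ: 416 km / 1.61472 = 257.6 km.

257.6 km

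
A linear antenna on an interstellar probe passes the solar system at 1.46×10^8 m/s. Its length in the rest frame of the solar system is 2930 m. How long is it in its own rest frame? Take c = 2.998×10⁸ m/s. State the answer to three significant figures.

β = v/c = (1.46×10^8 m/s)/(2.998×10⁸ m/s) = 0.486991.
β² = 0.2371602, so γ = 1/√0.7628398 = 1.1449.
Proper length: L₀ = γ·L = 1.1449 × 2930 = 3350 m.

3350 m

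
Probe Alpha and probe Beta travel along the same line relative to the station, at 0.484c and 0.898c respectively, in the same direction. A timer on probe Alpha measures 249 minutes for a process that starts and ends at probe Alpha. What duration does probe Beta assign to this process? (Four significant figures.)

365.6 minutes

Speed of probe Alpha in probe Beta's frame: u = (v_A − v_B)/(1 − v_A v_B/c²) = (0.484 − 0.898)/(1 − 0.484×0.898) = −0.414/0.565368 = −0.73227; |u| = 0.73227c.
At |u| = 0.73227c, γ = (1 − 0.536219)^(−1/2) = 1.4684.
The clock on probe Alpha records proper time, so probe Beta measures Δt = γΔτ = 1.4684 × 249 = 365.6 minutes.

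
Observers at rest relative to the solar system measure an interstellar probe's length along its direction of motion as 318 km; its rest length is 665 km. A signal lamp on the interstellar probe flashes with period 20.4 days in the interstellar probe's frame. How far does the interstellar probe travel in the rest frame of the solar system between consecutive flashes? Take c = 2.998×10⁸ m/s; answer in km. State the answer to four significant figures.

9.705×10^11 km

Length contraction gives γ = L₀/L = 665/318 = 2.09119.
β = √(1 − 1/γ²) = 0.87825. Lab-frame period = γτ = 2.09119×20.4 days = 42.66 days. Distance = βc × γτ = 0.87825 × 2.998×10⁸ m/s × 3685824 s = 9.7048×10^14 m = 9.705×10^11 km.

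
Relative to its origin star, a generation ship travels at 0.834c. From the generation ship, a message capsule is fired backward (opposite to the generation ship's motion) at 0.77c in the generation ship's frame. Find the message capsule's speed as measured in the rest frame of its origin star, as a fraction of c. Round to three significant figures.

0.179c

In units of c, u = (u' + v)/(1 + u'v) with u' = −0.77 and v = 0.834.
Numerator: −0.77 + 0.834 = 0.064. Denominator: 1 + (−0.77)(0.834) = 0.35782.
u = 0.064/0.35782 = 0.17886, so the speed is 0.179c.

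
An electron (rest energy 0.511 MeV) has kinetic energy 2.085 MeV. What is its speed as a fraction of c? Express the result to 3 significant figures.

γ = 1 + K/(mc²) = 1 + 2.085/0.511 = 5.0802.
β = √(1 − 1/γ²) = √(1 − 0.038747) = √0.961253 = 0.980.

0.980c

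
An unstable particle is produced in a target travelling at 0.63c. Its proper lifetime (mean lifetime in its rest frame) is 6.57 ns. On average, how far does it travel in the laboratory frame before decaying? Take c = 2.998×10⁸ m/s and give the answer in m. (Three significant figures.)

β² = 0.3969, so γ = 1/√0.6031 = 1.2877.
Lab-frame lifetime: Δt = γτ = 1.2877 × 6.57 ns = 8.4602 ns.
Distance: d = vΔt = 0.63 × 2.998×10⁸ m/s × 8.4602×10^-9 s = 1.60 m.

1.60 m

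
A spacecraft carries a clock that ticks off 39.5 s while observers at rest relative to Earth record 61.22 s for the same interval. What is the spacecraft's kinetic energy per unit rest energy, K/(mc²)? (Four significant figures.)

0.5499

γ = Δt/Δτ = 61.22/39.5 = 1.54987.
Since K = (γ−1)mc², K/(mc²) = 1.54987 − 1 = 0.5499.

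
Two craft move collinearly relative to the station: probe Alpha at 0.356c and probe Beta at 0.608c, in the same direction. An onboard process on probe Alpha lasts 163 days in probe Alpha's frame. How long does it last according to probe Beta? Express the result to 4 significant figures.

The velocity of probe Alpha relative to probe Beta is (0.356 − 0.608)c / (1 − 0.356×0.608) = −0.32161c; relative speed 0.32161c.
At |u| = 0.32161c, γ = (1 − 0.103433)^(−1/2) = 1.0561.
Probe Alpha's interval is proper; time dilation gives Δt_B = γΔτ = 1.0561 × 163 days = 172.1 days.

172.1 days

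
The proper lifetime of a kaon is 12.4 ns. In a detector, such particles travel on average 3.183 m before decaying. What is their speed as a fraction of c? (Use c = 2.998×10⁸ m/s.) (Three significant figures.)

0.650c

d = βγcτ ⇒ βγ = d/(cτ) = 3.183 m / (3.71752 m) = 0.85622.
β = (βγ)/√(1+(βγ)²) = 0.85622/√1.733113 = 0.650.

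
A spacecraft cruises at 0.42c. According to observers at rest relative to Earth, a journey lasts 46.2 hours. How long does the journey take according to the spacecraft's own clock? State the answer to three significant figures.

41.9 hours

γ = 1/√(1 − β²) = 1/√(1 − 0.1764) = 1/√0.8236 = 1/0.907524 = 1.1019.
The moving clock records proper time: Δτ = Δt/γ = 46.2/1.1019 = 41.9 hours.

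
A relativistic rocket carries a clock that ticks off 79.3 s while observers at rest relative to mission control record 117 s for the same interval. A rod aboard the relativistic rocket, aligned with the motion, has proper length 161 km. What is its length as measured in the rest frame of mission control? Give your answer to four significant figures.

109.1 km

γ = Δt/Δτ = 117/79.3 = 1.47541.
L = L₀/γ = 161/1.47541 = 109.1 km.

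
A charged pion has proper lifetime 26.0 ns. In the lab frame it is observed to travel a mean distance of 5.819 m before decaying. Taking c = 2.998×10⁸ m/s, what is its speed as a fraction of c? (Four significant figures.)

0.5982c

Let x = d/(cτ) = 5.819 m / (2.998×10⁸ m/s × 2.600×10^-8 s) = 0.74652. Since d = βγcτ, x = βγ = β/√(1−β²).
Solving: β² = x²/(1+x²) = 0.557292/1.557292 = 0.35786, so β = 0.5982.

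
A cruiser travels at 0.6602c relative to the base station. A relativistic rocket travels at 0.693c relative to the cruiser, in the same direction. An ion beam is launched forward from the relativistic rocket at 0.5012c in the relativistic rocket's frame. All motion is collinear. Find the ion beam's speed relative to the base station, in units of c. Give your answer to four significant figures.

0.9756c

First combine the ion beam and relativistic rocket (S''→S'): u₁ = (0.5012 + 0.693)/(1 + 0.5012×0.693) = 1.1942/1.3473316 = 0.88634.
Then combine with the cruiser (S'→S): u = (0.88634 + 0.6602)/(1 + 0.88634×0.6602) = 1.54654/1.585161668 = 0.97564.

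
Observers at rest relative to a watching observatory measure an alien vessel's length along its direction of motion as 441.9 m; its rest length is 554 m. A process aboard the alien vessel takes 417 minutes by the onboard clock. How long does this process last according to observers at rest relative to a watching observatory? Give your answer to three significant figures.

γ = L₀/L = 554/441.9 = 1.25368.
The same γ dilates the second interval: 1.25368 × 417 minutes = 523 minutes.

523 minutes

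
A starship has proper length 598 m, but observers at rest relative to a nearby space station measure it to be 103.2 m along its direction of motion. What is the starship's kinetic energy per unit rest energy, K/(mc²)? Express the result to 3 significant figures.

4.79

Length contraction gives γ = L₀/L = 598/103.2 = 5.79457.
Since K = (γ−1)mc², K/(mc²) = 5.79457 − 1 = 4.79.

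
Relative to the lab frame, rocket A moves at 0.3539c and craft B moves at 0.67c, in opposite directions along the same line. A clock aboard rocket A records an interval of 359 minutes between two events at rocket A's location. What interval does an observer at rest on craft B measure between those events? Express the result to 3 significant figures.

The velocity of rocket A relative to craft B is (0.3539 + 0.67)c / (1 + 0.3539×0.67) = 0.82765c; relative speed 0.82765c.
γ for this relative speed: γ = 1/√(1 − 0.685005) = 1.7818.
The clock on rocket A records proper time, so craft B measures Δt = γΔτ = 1.7818 × 359 = 640 minutes.

640 minutes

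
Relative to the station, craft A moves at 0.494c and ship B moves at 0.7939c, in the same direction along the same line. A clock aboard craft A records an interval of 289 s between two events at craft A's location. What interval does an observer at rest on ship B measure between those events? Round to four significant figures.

Transform craft A's velocity into ship B's frame: (0.494 − 0.7939)/(1 − 0.494·0.7939) = −0.2999/0.6078134, so the relative speed is 0.49341c.
At |u| = 0.49341c, γ = (1 − 0.243453)^(−1/2) = 1.1497.
Craft A's interval is proper; time dilation gives Δt_B = γΔτ = 1.1497 × 289 s = 332.3 s.

332.3 s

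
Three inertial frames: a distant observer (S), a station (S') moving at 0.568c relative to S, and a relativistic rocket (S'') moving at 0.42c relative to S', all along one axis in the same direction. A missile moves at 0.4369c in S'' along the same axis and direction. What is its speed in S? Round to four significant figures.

Apply u = (u'+v)/(1+u'v) twice. Missile in the station frame: (0.4369+0.42)/(1+0.4369·0.42) = 0.8569/1.183498 = 0.72404c.
That velocity, transformed to the rest frame of a distant observer: (0.72404+0.568)/(1+0.72404·0.568) = 1.29204/1.41125472 = 0.91553c.

0.9155c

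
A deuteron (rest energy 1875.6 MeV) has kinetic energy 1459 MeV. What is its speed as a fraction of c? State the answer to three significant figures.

0.827c

K = (γ−1)mc², so γ = 1 + 1459/1875.6 = 1.7779.
Then v/c = √(1 − γ⁻²) = √(1 − 0.316363) = √0.683637 = 0.827.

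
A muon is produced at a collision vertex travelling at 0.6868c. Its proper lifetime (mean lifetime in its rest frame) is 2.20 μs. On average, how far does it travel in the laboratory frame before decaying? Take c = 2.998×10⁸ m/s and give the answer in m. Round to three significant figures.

623 m

γ = 1/√(1 − β²) = 1/√(1 − 0.47169424) = 1/√0.52830576 = 1/0.726846 = 1.3758.
Lab-frame lifetime: Δt = γτ = 1.3758 × 2.20 μs = 3.0268 μs.
Distance: d = vΔt = 0.6868 × 2.998×10⁸ m/s × 3.0268×10^-6 s = 623 m.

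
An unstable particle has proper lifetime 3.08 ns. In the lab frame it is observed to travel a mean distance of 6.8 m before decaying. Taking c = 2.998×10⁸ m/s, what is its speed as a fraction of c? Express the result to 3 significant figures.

0.991c

d = βγcτ ⇒ βγ = d/(cτ) = 6.800 m / (0.923384 m) = 7.3642.
β = (βγ)/√(1+(βγ)²) = 7.3642/√55.2314 = 0.991.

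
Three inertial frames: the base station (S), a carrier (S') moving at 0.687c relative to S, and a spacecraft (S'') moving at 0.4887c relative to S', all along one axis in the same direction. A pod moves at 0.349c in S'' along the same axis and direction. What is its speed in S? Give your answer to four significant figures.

0.9403c

Compose velocities in two stages. Stage 1 (into S'): u₁ = (0.349+0.4887)/(1+0.349×0.4887) = 0.71564.
Stage 2 (into S): u = (0.71564+0.687)/(1+0.71564×0.687) = 0.94033, so the speed is 0.9403c.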